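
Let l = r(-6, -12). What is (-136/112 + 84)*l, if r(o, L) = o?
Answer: -3477/7 ≈ -496.71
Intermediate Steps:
l = -6
(-136/112 + 84)*l = (-136/112 + 84)*(-6) = (-136*1/112 + 84)*(-6) = (-17/14 + 84)*(-6) = (1159/14)*(-6) = -3477/7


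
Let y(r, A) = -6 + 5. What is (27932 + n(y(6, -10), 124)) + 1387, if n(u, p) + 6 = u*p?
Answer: 29189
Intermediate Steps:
y(r, A) = -1
n(u, p) = -6 + p*u (n(u, p) = -6 + u*p = -6 + p*u)
(27932 + n(y(6, -10), 124)) + 1387 = (27932 + (-6 + 124*(-1))) + 1387 = (27932 + (-6 - 124)) + 1387 = (27932 - 130) + 1387 = 27802 + 1387 = 29189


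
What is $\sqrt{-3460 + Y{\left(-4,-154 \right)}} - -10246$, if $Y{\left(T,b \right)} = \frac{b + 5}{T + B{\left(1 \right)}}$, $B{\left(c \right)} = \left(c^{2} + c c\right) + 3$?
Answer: $10246 + 3 i \sqrt{401} \approx 10246.0 + 60.075 i$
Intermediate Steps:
$B{\left(c \right)} = 3 + 2 c^{2}$ ($B{\left(c \right)} = \left(c^{2} + c^{2}\right) + 3 = 2 c^{2} + 3 = 3 + 2 c^{2}$)
$Y{\left(T,b \right)} = \frac{5 + b}{5 + T}$ ($Y{\left(T,b \right)} = \frac{b + 5}{T + \left(3 + 2 \cdot 1^{2}\right)} = \frac{5 + b}{T + \left(3 + 2 \cdot 1\right)} = \frac{5 + b}{T + \left(3 + 2\right)} = \frac{5 + b}{T + 5} = \frac{5 + b}{5 + T}$)
$\sqrt{-3460 + Y{\left(-4,-154 \right)}} - -10246 = \sqrt{-3460 + \frac{5 - 154}{5 - 4}} - -10246 = \sqrt{-3460 + 1^{-1} \left(-149\right)} + 10246 = \sqrt{-3460 + 1 \left(-149\right)} + 10246 = \sqrt{-3460 - 149} + 10246 = \sqrt{-3609} + 10246 = 3 i \sqrt{401} + 10246 = 10246 + 3 i \sqrt{401}$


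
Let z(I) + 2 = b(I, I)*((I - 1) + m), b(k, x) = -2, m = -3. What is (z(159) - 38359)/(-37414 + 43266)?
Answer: -38671/5852 ≈ -6.6082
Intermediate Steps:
z(I) = 6 - 2*I (z(I) = -2 - 2*((I - 1) - 3) = -2 - 2*((-1 + I) - 3) = -2 - 2*(-4 + I) = -2 + (8 - 2*I) = 6 - 2*I)
(z(159) - 38359)/(-37414 + 43266) = ((6 - 2*159) - 38359)/(-37414 + 43266) = ((6 - 318) - 38359)/5852 = (-312 - 38359)*(1/5852) = -38671*1/5852 = -38671/5852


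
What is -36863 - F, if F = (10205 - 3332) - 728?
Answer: -43008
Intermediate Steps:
F = 6145 (F = 6873 - 728 = 6145)
-36863 - F = -36863 - 1*6145 = -36863 - 6145 = -43008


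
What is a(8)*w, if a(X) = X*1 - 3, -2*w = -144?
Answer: 360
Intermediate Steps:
w = 72 (w = -½*(-144) = 72)
a(X) = -3 + X (a(X) = X - 3 = -3 + X)
a(8)*w = (-3 + 8)*72 = 5*72 = 360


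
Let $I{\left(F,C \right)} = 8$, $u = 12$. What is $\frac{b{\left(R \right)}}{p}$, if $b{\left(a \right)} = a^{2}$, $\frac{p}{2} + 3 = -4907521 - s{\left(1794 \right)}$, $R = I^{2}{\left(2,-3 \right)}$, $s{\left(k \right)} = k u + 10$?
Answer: $- \frac{1024}{2464531} \approx -0.00041549$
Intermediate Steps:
$s{\left(k \right)} = 10 + 12 k$ ($s{\left(k \right)} = k 12 + 10 = 12 k + 10 = 10 + 12 k$)
$R = 64$ ($R = 8^{2} = 64$)
$p = -9858124$ ($p = -6 + 2 \left(-4907521 - \left(10 + 12 \cdot 1794\right)\right) = -6 + 2 \left(-4907521 - \left(10 + 21528\right)\right) = -6 + 2 \left(-4907521 - 21538\right) = -6 + 2 \left(-4929059\right) = -6 - 9858118 = -9858124$)
$\frac{b{\left(R \right)}}{p} = \frac{64^{2}}{-9858124} = 4096 \left(- \frac{1}{9858124}\right) = - \frac{1024}{2464531}$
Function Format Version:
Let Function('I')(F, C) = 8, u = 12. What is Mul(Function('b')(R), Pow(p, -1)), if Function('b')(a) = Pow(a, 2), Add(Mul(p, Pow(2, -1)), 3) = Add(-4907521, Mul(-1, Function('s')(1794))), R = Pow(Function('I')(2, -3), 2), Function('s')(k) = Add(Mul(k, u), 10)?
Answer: Rational(-1024, 2464531) ≈ -0.00041549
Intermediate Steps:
Function('s')(k) = Add(10, Mul(12, k)) (Function('s')(k) = Add(Mul(k, 12), 10) = Add(Mul(12, k), 10) = Add(10, Mul(12, k)))
R = 64 (R = Pow(8, 2) = 64)
p = -9858124 (p = Add(-6, Mul(2, Add(-4907521, Mul(-1, Add(10, Mul(12, 1794)))))) = Add(-6, Mul(2, Add(-4907521, Mul(-1, Add(10, 21528))))) = Add(-6, Mul(2, Add(-4907521, Mul(-1, 21538)))) = Add(-6, Mul(2, Add(-4907521, -21538))) = Add(-6, Mul(2, -4929059)) = Add(-6, -9858118) = -9858124)
Mul(Function('b')(R), Pow(p, -1)) = Mul(Pow(64, 2), Pow(-9858124, -1)) = Mul(4096, Rational(-1, 9858124)) = Rational(-1024, 2464531)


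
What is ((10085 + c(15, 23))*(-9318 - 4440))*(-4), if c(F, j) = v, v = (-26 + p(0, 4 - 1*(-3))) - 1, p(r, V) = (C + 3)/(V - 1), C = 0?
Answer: 553539372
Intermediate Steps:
p(r, V) = 3/(-1 + V) (p(r, V) = (0 + 3)/(V - 1) = 3/(-1 + V))
v = -53/2 (v = (-26 + 3/(-1 + (4 - 1*(-3)))) - 1 = (-26 + 3/(-1 + (4 + 3))) - 1 = (-26 + 3/(-1 + 7)) - 1 = (-26 + 3/6) - 1 = (-26 + 3*(⅙)) - 1 = (-26 + ½) - 1 = -51/2 - 1 = -53/2 ≈ -26.500)
c(F, j) = -53/2
((10085 + c(15, 23))*(-9318 - 4440))*(-4) = ((10085 - 53/2)*(-9318 - 4440))*(-4) = ((20117/2)*(-13758))*(-4) = -138384843*(-4) = 553539372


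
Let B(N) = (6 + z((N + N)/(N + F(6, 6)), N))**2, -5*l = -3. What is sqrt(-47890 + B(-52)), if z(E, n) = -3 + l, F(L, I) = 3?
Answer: I*sqrt(1196926)/5 ≈ 218.81*I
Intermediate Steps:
l = 3/5 (l = -1/5*(-3) = 3/5 ≈ 0.60000)
z(E, n) = -12/5 (z(E, n) = -3 + 3/5 = -12/5)
B(N) = 324/25 (B(N) = (6 - 12/5)**2 = (18/5)**2 = 324/25)
sqrt(-47890 + B(-52)) = sqrt(-47890 + 324/25) = sqrt(-1196926/25) = I*sqrt(1196926)/5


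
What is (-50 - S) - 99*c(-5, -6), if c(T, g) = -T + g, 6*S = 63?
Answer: 77/2 ≈ 38.500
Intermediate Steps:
S = 21/2 (S = (1/6)*63 = 21/2 ≈ 10.500)
c(T, g) = g - T
(-50 - S) - 99*c(-5, -6) = (-50 - 1*21/2) - 99*(-6 - 1*(-5)) = (-50 - 21/2) - 99*(-6 + 5) = -121/2 - 99*(-1) = -121/2 + 99 = 77/2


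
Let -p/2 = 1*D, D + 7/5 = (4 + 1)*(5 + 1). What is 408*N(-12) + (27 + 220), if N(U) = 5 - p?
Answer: 128123/5 ≈ 25625.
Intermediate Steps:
D = 143/5 (D = -7/5 + (4 + 1)*(5 + 1) = -7/5 + 5*6 = -7/5 + 30 = 143/5 ≈ 28.600)
p = -286/5 (p = -2*143/5 = -286/5 ≈ -57.200)
N(U) = 311/5 (N(U) = 5 - 1*(-286/5) = 5 + 286/5 = 311/5)
408*N(-12) + (27 + 220) = 408*(311/5) + (27 + 220) = 126888/5 + 247 = 128123/5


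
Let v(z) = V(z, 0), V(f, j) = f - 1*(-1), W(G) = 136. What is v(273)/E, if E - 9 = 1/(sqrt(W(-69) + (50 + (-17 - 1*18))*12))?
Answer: 779256/25595 - 548*sqrt(79)/25595 ≈ 30.255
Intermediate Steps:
E = 9 + sqrt(79)/158 (E = 9 + 1/(sqrt(136 + (50 + (-17 - 1*18))*12)) = 9 + 1/(sqrt(136 + (50 + (-17 - 18))*12)) = 9 + 1/(sqrt(136 + (50 - 35)*12)) = 9 + 1/(sqrt(136 + 15*12)) = 9 + 1/(sqrt(136 + 180)) = 9 + 1/(sqrt(316)) = 9 + 1/(2*sqrt(79)) = 9 + sqrt(79)/158 ≈ 9.0563)
V(f, j) = 1 + f (V(f, j) = f + 1 = 1 + f)
v(z) = 1 + z
v(273)/E = (1 + 273)/(9 + sqrt(79)/158) = 274/(9 + sqrt(79)/158)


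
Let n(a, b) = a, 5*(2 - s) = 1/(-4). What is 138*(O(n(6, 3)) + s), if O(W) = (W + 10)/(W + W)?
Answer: 4669/10 ≈ 466.90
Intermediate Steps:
s = 41/20 (s = 2 - ⅕/(-4) = 2 - ⅕*(-¼) = 2 + 1/20 = 41/20 ≈ 2.0500)
O(W) = (10 + W)/(2*W) (O(W) = (10 + W)/((2*W)) = (10 + W)*(1/(2*W)) = (10 + W)/(2*W))
138*(O(n(6, 3)) + s) = 138*((½)*(10 + 6)/6 + 41/20) = 138*((½)*(⅙)*16 + 41/20) = 138*(4/3 + 41/20) = 138*(203/60) = 4669/10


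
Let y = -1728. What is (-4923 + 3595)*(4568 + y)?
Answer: -3771520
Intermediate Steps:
(-4923 + 3595)*(4568 + y) = (-4923 + 3595)*(4568 - 1728) = -1328*2840 = -3771520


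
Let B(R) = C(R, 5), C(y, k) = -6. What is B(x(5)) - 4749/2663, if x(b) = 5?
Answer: -20727/2663 ≈ -7.7833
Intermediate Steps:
B(R) = -6
B(x(5)) - 4749/2663 = -6 - 4749/2663 = -20727/2663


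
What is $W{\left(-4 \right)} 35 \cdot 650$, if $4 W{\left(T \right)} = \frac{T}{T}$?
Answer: $\frac{11375}{2} \approx 5687.5$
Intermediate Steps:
$W{\left(T \right)} = \frac{1}{4}$ ($W{\left(T \right)} = \frac{T \frac{1}{T}}{4} = \frac{1}{4} \cdot 1 = \frac{1}{4}$)
$W{\left(-4 \right)} 35 \cdot 650 = \frac{1}{4} \cdot 35 \cdot 650 = \frac{35}{4} \cdot 650 = \frac{11375}{2}$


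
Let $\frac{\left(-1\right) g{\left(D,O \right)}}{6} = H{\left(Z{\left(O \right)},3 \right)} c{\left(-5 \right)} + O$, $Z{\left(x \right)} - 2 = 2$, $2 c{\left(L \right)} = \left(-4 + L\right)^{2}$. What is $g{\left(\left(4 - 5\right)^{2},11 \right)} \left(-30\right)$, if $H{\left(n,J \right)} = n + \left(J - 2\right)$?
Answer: $38430$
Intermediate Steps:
$c{\left(L \right)} = \frac{\left(-4 + L\right)^{2}}{2}$
$Z{\left(x \right)} = 4$ ($Z{\left(x \right)} = 2 + 2 = 4$)
$H{\left(n,J \right)} = -2 + J + n$ ($H{\left(n,J \right)} = n + \left(-2 + J\right) = -2 + J + n$)
$g{\left(D,O \right)} = -1215 - 6 O$ ($g{\left(D,O \right)} = - 6 \left(\left(-2 + 3 + 4\right) \frac{\left(-4 - 5\right)^{2}}{2} + O\right) = - 6 \left(5 \frac{\left(-9\right)^{2}}{2} + O\right) = - 6 \left(5 \cdot \frac{1}{2} \cdot 81 + O\right) = - 6 \left(5 \cdot \frac{81}{2} + O\right) = - 6 \left(\frac{405}{2} + O\right) = -1215 - 6 O$)
$g{\left(\left(4 - 5\right)^{2},11 \right)} \left(-30\right) = \left(-1215 - 66\right) \left(-30\right) = \left(-1281\right) \left(-30\right) = 38430$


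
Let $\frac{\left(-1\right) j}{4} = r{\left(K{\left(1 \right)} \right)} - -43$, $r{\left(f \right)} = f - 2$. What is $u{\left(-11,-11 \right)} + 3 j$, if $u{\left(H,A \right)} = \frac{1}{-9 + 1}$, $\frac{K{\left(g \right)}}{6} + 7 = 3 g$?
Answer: $- \frac{1633}{8} \approx -204.13$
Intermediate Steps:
$K{\left(g \right)} = -42 + 18 g$ ($K{\left(g \right)} = -42 + 6 \cdot 3 g = -42 + 18 g$)
$u{\left(H,A \right)} = - \frac{1}{8}$ ($u{\left(H,A \right)} = \frac{1}{-8} = - \frac{1}{8}$)
$r{\left(f \right)} = -2 + f$
$j = -68$ ($j = - 4 \left(\left(-2 + \left(-42 + 18 \cdot 1\right)\right) - -43\right) = - 4 \left(\left(-2 + \left(-42 + 18\right)\right) + 43\right) = - 4 \left(\left(-2 - 24\right) + 43\right) = - 4 \left(-26 + 43\right) = \left(-4\right) 17 = -68$)
$u{\left(-11,-11 \right)} + 3 j = - \frac{1}{8} + 3 \left(-68\right) = - \frac{1}{8} - 204 = - \frac{1633}{8}$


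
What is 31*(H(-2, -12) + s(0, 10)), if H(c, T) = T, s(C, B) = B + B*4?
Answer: 1178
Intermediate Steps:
s(C, B) = 5*B (s(C, B) = B + 4*B = 5*B)
31*(H(-2, -12) + s(0, 10)) = 31*(-12 + 5*10) = 31*(-12 + 50) = 31*38 = 1178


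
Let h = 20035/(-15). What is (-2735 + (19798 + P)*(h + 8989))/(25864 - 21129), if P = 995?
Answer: 31826605/947 ≈ 33608.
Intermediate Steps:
h = -4007/3 (h = 20035*(-1/15) = -4007/3 ≈ -1335.7)
(-2735 + (19798 + P)*(h + 8989))/(25864 - 21129) = (-2735 + (19798 + 995)*(-4007/3 + 8989))/(25864 - 21129) = (-2735 + 20793*(22960/3))/4735 = (-2735 + 159135760)*(1/4735) = 159133025*(1/4735) = 31826605/947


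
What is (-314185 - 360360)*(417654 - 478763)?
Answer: 41220770405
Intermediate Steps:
(-314185 - 360360)*(417654 - 478763) = -674545*(-61109) = 41220770405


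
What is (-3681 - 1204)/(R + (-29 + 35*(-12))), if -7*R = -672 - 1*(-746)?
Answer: 34195/3217 ≈ 10.629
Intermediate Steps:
R = -74/7 (R = -(-672 - 1*(-746))/7 = -(-672 + 746)/7 = -1/7*74 = -74/7 ≈ -10.571)
(-3681 - 1204)/(R + (-29 + 35*(-12))) = (-3681 - 1204)/(-74/7 + (-29 + 35*(-12))) = -4885/(-74/7 + (-29 - 420)) = -4885/(-74/7 - 449) = -4885/(-3217/7) = -4885*(-7/3217) = 34195/3217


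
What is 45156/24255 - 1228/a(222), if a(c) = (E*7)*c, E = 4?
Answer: 995653/598290 ≈ 1.6642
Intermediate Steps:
a(c) = 28*c (a(c) = (4*7)*c = 28*c)
45156/24255 - 1228/a(222) = 45156/24255 - 1228/(28*222) = 45156*(1/24255) - 1228/6216 = 15052/8085 - 1228*1/6216 = 15052/8085 - 307/1554 = 995653/598290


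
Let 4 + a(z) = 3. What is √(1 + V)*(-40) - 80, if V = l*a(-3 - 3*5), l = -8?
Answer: -200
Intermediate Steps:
a(z) = -1 (a(z) = -4 + 3 = -1)
V = 8 (V = -8*(-1) = 8)
√(1 + V)*(-40) - 80 = √(1 + 8)*(-40) - 80 = √9*(-40) - 80 = 3*(-40) - 80 = -120 - 80 = -200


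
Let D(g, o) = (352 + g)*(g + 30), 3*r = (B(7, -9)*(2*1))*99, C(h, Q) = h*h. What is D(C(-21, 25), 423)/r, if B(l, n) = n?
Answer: -124501/198 ≈ -628.79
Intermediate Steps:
C(h, Q) = h**2
r = -594 (r = (-18*99)/3 = (1/3)*(-1782) = -594)
D(g, o) = (30 + g)*(352 + g) (D(g, o) = (352 + g)*(30 + g) = (30 + g)*(352 + g))
D(C(-21, 25), 423)/r = (10560 + ((-21)**2)**2 + 382*(-21)**2)/(-594) = (10560 + 441**2 + 382*441)*(-1/594) = (10560 + 194481 + 168462)*(-1/594) = 373503*(-1/594) = -124501/198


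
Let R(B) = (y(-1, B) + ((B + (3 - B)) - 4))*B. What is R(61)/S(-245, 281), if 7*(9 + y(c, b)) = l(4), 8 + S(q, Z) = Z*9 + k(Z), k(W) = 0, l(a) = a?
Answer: -4026/17647 ≈ -0.22814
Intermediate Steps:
S(q, Z) = -8 + 9*Z (S(q, Z) = -8 + (Z*9 + 0) = -8 + (9*Z + 0) = -8 + 9*Z)
y(c, b) = -59/7 (y(c, b) = -9 + (⅐)*4 = -9 + 4/7 = -59/7)
R(B) = -66*B/7 (R(B) = (-59/7 + ((B + (3 - B)) - 4))*B = (-59/7 + (3 - 4))*B = (-59/7 - 1)*B = -66*B/7)
R(61)/S(-245, 281) = (-66/7*61)/(-8 + 9*281) = -4026/(7*(-8 + 2529)) = -4026/7/2521 = -4026/7*1/2521 = -4026/17647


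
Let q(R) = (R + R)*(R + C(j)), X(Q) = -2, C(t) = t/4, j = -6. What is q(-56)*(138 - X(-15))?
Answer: 901600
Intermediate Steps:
C(t) = t/4 (C(t) = t*(¼) = t/4)
q(R) = 2*R*(-3/2 + R) (q(R) = (R + R)*(R + (¼)*(-6)) = (2*R)*(R - 3/2) = (2*R)*(-3/2 + R) = 2*R*(-3/2 + R))
q(-56)*(138 - X(-15)) = (-56*(-3 + 2*(-56)))*(138 - 1*(-2)) = (-56*(-3 - 112))*(138 + 2) = -56*(-115)*140 = 6440*140 = 901600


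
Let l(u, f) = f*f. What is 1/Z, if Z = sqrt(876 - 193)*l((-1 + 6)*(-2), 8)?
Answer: sqrt(683)/43712 ≈ 0.00059787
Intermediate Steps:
l(u, f) = f**2
Z = 64*sqrt(683) (Z = sqrt(876 - 193)*8**2 = sqrt(683)*64 = 64*sqrt(683) ≈ 1672.6)
1/Z = 1/(64*sqrt(683)) = sqrt(683)/43712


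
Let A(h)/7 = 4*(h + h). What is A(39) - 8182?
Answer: -5998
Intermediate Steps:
A(h) = 56*h (A(h) = 7*(4*(h + h)) = 7*(4*(2*h)) = 7*(8*h) = 56*h)
A(39) - 8182 = 56*39 - 8182 = 2184 - 8182 = -5998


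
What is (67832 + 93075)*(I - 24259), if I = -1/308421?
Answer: -1203903766831280/308421 ≈ -3.9034e+9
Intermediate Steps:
I = -1/308421 (I = -1*1/308421 = -1/308421 ≈ -3.2423e-6)
(67832 + 93075)*(I - 24259) = (67832 + 93075)*(-1/308421 - 24259) = 160907*(-7481985040/308421) = -1203903766831280/308421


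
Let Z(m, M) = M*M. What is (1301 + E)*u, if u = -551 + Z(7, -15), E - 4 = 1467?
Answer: -903672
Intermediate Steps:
E = 1471 (E = 4 + 1467 = 1471)
Z(m, M) = M²
u = -326 (u = -551 + (-15)² = -551 + 225 = -326)
(1301 + E)*u = (1301 + 1471)*(-326) = 2772*(-326) = -903672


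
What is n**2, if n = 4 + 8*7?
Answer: 3600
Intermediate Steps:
n = 60 (n = 4 + 56 = 60)
n**2 = 60**2 = 3600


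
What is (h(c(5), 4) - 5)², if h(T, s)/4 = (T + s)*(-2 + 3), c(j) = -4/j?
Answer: 1521/25 ≈ 60.840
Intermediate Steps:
h(T, s) = 4*T + 4*s (h(T, s) = 4*((T + s)*(-2 + 3)) = 4*((T + s)*1) = 4*(T + s) = 4*T + 4*s)
(h(c(5), 4) - 5)² = ((4*(-4/5) + 4*4) - 5)² = ((4*(-4*⅕) + 16) - 5)² = ((4*(-⅘) + 16) - 5)² = ((-16/5 + 16) - 5)² = (64/5 - 5)² = (39/5)² = 1521/25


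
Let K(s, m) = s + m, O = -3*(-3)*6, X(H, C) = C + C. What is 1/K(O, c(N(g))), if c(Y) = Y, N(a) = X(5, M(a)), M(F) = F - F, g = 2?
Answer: 1/54 ≈ 0.018519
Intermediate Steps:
M(F) = 0
X(H, C) = 2*C
N(a) = 0 (N(a) = 2*0 = 0)
O = 54 (O = 9*6 = 54)
K(s, m) = m + s
1/K(O, c(N(g))) = 1/(0 + 54) = 1/54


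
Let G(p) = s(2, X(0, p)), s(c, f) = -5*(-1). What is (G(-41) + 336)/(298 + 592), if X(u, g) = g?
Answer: 341/890 ≈ 0.38315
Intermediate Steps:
s(c, f) = 5
G(p) = 5
(G(-41) + 336)/(298 + 592) = (5 + 336)/(298 + 592) = 341/890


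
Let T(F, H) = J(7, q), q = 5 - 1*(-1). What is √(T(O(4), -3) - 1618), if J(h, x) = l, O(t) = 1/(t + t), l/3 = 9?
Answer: I*√1591 ≈ 39.887*I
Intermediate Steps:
l = 27 (l = 3*9 = 27)
O(t) = 1/(2*t)
q = 6 (q = 5 + 1 = 6)
J(h, x) = 27
T(F, H) = 27
√(T(O(4), -3) - 1618) = √(27 - 1618) = √(-1591) = I*√1591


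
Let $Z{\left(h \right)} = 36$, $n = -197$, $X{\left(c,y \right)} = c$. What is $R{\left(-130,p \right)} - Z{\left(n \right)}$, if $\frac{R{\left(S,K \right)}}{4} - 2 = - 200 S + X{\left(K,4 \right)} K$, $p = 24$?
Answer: $106276$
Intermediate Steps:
$R{\left(S,K \right)} = 8 - 800 S + 4 K^{2}$ ($R{\left(S,K \right)} = 8 + 4 \left(- 200 S + K K\right) = 8 + 4 \left(- 200 S + K^{2}\right) = 8 + 4 \left(K^{2} - 200 S\right) = 8 + \left(- 800 S + 4 K^{2}\right) = 8 - 800 S + 4 K^{2}$)
$R{\left(-130,p \right)} - Z{\left(n \right)} = \left(8 - -104000 + 4 \cdot 24^{2}\right) - 36 = \left(8 + 104000 + 4 \cdot 576\right) - 36 = \left(8 + 104000 + 2304\right) - 36 = 106312 - 36 = 106276$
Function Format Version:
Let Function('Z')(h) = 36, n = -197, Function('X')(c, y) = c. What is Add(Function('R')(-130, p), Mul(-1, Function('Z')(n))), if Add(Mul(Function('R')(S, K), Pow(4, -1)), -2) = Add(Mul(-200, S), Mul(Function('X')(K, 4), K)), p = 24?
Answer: 106276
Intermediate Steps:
Function('R')(S, K) = Add(8, Mul(-800, S), Mul(4, Pow(K, 2))) (Function('R')(S, K) = Add(8, Mul(4, Add(Mul(-200, S), Mul(K, K)))) = Add(8, Mul(4, Add(Mul(-200, S), Pow(K, 2)))) = Add(8, Mul(4, Add(Pow(K, 2), Mul(-200, S)))) = Add(8, Add(Mul(-800, S), Mul(4, Pow(K, 2)))) = Add(8, Mul(-800, S), Mul(4, Pow(K, 2))))
Add(Function('R')(-130, p), Mul(-1, Function('Z')(n))) = Add(Add(8, Mul(-800, -130), Mul(4, Pow(24, 2))), Mul(-1, 36)) = Add(Add(8, 104000, Mul(4, 576)), -36) = Add(Add(8, 104000, 2304), -36) = Add(106312, -36) = 106276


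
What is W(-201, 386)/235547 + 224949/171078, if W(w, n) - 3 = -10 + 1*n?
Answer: 17683633555/13432303222 ≈ 1.3165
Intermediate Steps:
W(w, n) = -7 + n (W(w, n) = 3 + (-10 + 1*n) = 3 + (-10 + n) = -7 + n)
W(-201, 386)/235547 + 224949/171078 = (-7 + 386)/235547 + 224949/171078 = 379*(1/235547) + 224949*(1/171078) = 379/235547 + 74983/57026 = 17683633555/13432303222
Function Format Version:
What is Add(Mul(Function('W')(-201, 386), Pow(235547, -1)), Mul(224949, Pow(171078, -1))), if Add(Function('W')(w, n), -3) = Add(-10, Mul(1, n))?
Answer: Rational(17683633555, 13432303222) ≈ 1.3165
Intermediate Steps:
Function('W')(w, n) = Add(-7, n) (Function('W')(w, n) = Add(3, Add(-10, Mul(1, n))) = Add(3, Add(-10, n)) = Add(-7, n))
Add(Mul(Function('W')(-201, 386), Pow(235547, -1)), Mul(224949, Pow(171078, -1))) = Add(Mul(Add(-7, 386), Pow(235547, -1)), Mul(224949, Pow(171078, -1))) = Add(Mul(379, Rational(1, 235547)), Mul(224949, Rational(1, 171078))) = Add(Rational(379, 235547), Rational(74983, 57026)) = Rational(17683633555, 13432303222)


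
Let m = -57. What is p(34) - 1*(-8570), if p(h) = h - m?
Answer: 8661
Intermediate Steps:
p(h) = 57 + h (p(h) = h - 1*(-57) = h + 57 = 57 + h)
p(34) - 1*(-8570) = (57 + 34) - 1*(-8570) = 91 + 8570 = 8661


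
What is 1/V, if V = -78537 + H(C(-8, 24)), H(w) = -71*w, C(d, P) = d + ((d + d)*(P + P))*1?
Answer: -1/23441 ≈ -4.2660e-5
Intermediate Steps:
C(d, P) = d + 4*P*d (C(d, P) = d + ((2*d)*(2*P))*1 = d + (4*P*d)*1 = d + 4*P*d)
V = -23441 (V = -78537 - (-568)*(1 + 4*24) = -78537 - (-568)*(1 + 96) = -78537 - (-568)*97 = -78537 - 71*(-776) = -78537 + 55096 = -23441)
1/V = 1/(-23441) = -1/23441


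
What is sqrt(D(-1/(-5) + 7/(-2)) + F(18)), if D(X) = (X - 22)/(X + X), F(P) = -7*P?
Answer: I*sqrt(4398)/6 ≈ 11.053*I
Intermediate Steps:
D(X) = (-22 + X)/(2*X) (D(X) = (-22 + X)/((2*X)) = (-22 + X)*(1/(2*X)) = (-22 + X)/(2*X))
sqrt(D(-1/(-5) + 7/(-2)) + F(18)) = sqrt((-22 + (-1/(-5) + 7/(-2)))/(2*(-1/(-5) + 7/(-2))) - 7*18) = sqrt((-22 + (-1*(-1/5) + 7*(-1/2)))/(2*(-1*(-1/5) + 7*(-1/2))) - 126) = sqrt((-22 + (1/5 - 7/2))/(2*(1/5 - 7/2)) - 126) = sqrt((-22 - 33/10)/(2*(-33/10)) - 126) = sqrt((1/2)*(-10/33)*(-253/10) - 126) = sqrt(23/6 - 126) = sqrt(-733/6) = I*sqrt(4398)/6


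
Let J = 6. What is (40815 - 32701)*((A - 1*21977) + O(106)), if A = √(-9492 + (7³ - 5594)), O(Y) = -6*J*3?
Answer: -179197690 + 8114*I*√14743 ≈ -1.792e+8 + 9.8521e+5*I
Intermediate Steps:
O(Y) = -108 (O(Y) = -6*6*3 = -36*3 = -108)
A = I*√14743 (A = √(-9492 + (343 - 5594)) = √(-9492 - 5251) = √(-14743) = I*√14743 ≈ 121.42*I)
(40815 - 32701)*((A - 1*21977) + O(106)) = (40815 - 32701)*((I*√14743 - 1*21977) - 108) = 8114*((I*√14743 - 21977) - 108) = 8114*((-21977 + I*√14743) - 108) = 8114*(-22085 + I*√14743) = -179197690 + 8114*I*√14743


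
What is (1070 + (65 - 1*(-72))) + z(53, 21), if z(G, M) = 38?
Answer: 1245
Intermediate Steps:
(1070 + (65 - 1*(-72))) + z(53, 21) = (1070 + (65 - 1*(-72))) + 38 = (1070 + (65 + 72)) + 38 = (1070 + 137) + 38 = 1207 + 38 = 1245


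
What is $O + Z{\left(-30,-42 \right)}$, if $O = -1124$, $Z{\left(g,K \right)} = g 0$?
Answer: $-1124$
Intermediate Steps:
$Z{\left(g,K \right)} = 0$
$O + Z{\left(-30,-42 \right)} = -1124 + 0 = -1124$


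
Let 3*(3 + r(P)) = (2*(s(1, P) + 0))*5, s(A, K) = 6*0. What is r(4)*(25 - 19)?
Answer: -18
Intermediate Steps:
s(A, K) = 0
r(P) = -3 (r(P) = -3 + ((2*(0 + 0))*5)/3 = -3 + ((2*0)*5)/3 = -3 + (0*5)/3 = -3 + (⅓)*0 = -3 + 0 = -3)
r(4)*(25 - 19) = -3*(25 - 19) = -3*6 = -18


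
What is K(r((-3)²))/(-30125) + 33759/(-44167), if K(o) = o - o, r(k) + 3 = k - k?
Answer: -33759/44167 ≈ -0.76435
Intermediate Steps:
r(k) = -3 (r(k) = -3 + (k - k) = -3 + 0 = -3)
K(o) = 0
K(r((-3)²))/(-30125) + 33759/(-44167) = 0/(-30125) + 33759/(-44167) = 0*(-1/30125) + 33759*(-1/44167) = 0 - 33759/44167 = -33759/44167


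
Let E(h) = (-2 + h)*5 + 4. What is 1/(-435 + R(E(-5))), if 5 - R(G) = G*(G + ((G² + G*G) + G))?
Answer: 1/57230 ≈ 1.7473e-5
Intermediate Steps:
E(h) = -6 + 5*h (E(h) = (-10 + 5*h) + 4 = -6 + 5*h)
R(G) = 5 - G*(2*G + 2*G²) (R(G) = 5 - G*(G + ((G² + G*G) + G)) = 5 - G*(G + ((G² + G²) + G)) = 5 - G*(G + (2*G² + G)) = 5 - G*(G + (G + 2*G²)) = 5 - G*(2*G + 2*G²))
1/(-435 + R(E(-5))) = 1/(-435 + (5 - 2*(-6 + 5*(-5))² - 2*(-6 + 5*(-5))³)) = 1/(-435 + (5 - 2*(-6 - 25)² - 2*(-6 - 25)³)) = 1/(-435 + (5 - 2*(-31)² - 2*(-31)³)) = 1/(-435 + (5 - 2*961 - 2*(-29791))) = 1/(-435 + (5 - 1922 + 59582)) = 1/(-435 + 57665) = 1/57230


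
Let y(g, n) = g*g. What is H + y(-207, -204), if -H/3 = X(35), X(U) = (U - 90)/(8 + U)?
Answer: 1842672/43 ≈ 42853.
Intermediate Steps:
X(U) = (-90 + U)/(8 + U)
H = 165/43 (H = -3*(-90 + 35)/(8 + 35) = -3*(-55)/43 = -3*(-55/43) = 165/43 ≈ 3.8372)
y(g, n) = g²
H + y(-207, -204) = 165/43 + (-207)² = 165/43 + 42849 = 1842672/43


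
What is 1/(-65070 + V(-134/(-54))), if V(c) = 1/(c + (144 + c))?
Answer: -4022/261711513 ≈ -1.5368e-5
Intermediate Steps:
V(c) = 1/(144 + 2*c)
1/(-65070 + V(-134/(-54))) = 1/(-65070 + 1/(2*(72 - 134/(-54)))) = 1/(-65070 + 1/(2*(72 - 134*(-1/54)))) = 1/(-65070 + 1/(2*(72 + 67/27))) = 1/(-65070 + 1/(2*(2011/27))) = 1/(-65070 + (1/2)*(27/2011)) = 1/(-65070 + 27/4022) = 1/(-261711513/4022) = -4022/261711513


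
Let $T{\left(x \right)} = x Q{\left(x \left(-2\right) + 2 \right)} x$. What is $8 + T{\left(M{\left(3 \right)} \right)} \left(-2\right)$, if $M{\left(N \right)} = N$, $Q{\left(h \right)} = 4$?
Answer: $-64$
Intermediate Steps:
$T{\left(x \right)} = 4 x^{2}$ ($T{\left(x \right)} = x 4 x = 4 x x = 4 x^{2}$)
$8 + T{\left(M{\left(3 \right)} \right)} \left(-2\right) = 8 + 4 \cdot 3^{2} \left(-2\right) = 8 + 4 \cdot 9 \left(-2\right) = 8 + 36 \left(-2\right) = 8 - 72 = -64$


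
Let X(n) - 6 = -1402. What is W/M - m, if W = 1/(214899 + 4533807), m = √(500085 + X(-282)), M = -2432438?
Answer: -1/11550932925228 - √498689 ≈ -706.18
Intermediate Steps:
X(n) = -1396 (X(n) = 6 - 1402 = -1396)
m = √498689 (m = √(500085 - 1396) = √498689 ≈ 706.18)
W = 1/4748706 ≈ 2.1058e-7
W/M - m = (1/4748706)/(-2432438) - √498689 = (1/4748706)*(-1/2432438) - √498689 = -1/11550932925228 - √498689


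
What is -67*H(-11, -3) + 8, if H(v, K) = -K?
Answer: -193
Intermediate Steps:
-67*H(-11, -3) + 8 = -(-67)*(-3) + 8 = -67*3 + 8 = -201 + 8 = -193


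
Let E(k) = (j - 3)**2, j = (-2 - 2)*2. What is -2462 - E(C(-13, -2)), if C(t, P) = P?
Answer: -2583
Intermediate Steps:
j = -8 (j = -4*2 = -8)
E(k) = 121 (E(k) = (-8 - 3)**2 = (-11)**2 = 121)
-2462 - E(C(-13, -2)) = -2462 - 1*121 = -2462 - 121 = -2583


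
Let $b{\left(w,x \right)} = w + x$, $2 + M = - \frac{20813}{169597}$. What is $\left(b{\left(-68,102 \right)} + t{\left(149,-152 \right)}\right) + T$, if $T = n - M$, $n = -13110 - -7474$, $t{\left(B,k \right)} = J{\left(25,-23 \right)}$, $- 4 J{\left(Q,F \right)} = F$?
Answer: $- \frac{3794988817}{678388} \approx -5594.1$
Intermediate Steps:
$J{\left(Q,F \right)} = - \frac{F}{4}$
$t{\left(B,k \right)} = \frac{23}{4}$ ($t{\left(B,k \right)} = \left(- \frac{1}{4}\right) \left(-23\right) = \frac{23}{4}$)
$M = - \frac{360007}{169597}$ ($M = -2 - \frac{20813}{169597} = - \frac{360007}{169597} \approx -2.1227$)
$n = -5636$ ($n = -13110 + 7474 = -5636$)
$T = - \frac{955488685}{169597}$ ($T = -5636 - - \frac{360007}{169597} = -5636 + \frac{360007}{169597} = - \frac{955488685}{169597} \approx -5633.9$)
$\left(b{\left(-68,102 \right)} + t{\left(149,-152 \right)}\right) + T = \left(\left(-68 + 102\right) + \frac{23}{4}\right) - \frac{955488685}{169597} = \left(34 + \frac{23}{4}\right) - \frac{955488685}{169597} = \frac{159}{4} - \frac{955488685}{169597} = - \frac{3794988817}{678388}$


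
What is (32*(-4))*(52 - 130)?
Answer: 9984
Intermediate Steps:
(32*(-4))*(52 - 130) = -128*(-78) = 9984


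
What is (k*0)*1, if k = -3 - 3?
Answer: 0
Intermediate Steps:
k = -6
(k*0)*1 = -6*0*1 = 0*1 = 0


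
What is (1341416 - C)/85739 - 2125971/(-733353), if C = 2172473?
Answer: -142393172184/20958984289 ≈ -6.7939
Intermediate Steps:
(1341416 - C)/85739 - 2125971/(-733353) = (1341416 - 1*2172473)/85739 - 2125971/(-733353) = (1341416 - 2172473)*(1/85739) - 2125971*(-1/733353) = -831057*1/85739 + 708657/244451 = -831057/85739 + 708657/244451 = -142393172184/20958984289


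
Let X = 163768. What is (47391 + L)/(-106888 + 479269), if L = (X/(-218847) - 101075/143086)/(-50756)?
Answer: 75321854194746640405/591851350887951846312 ≈ 0.12726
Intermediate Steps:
L = 45552868573/1589370432132552 (L = (163768/(-218847) - 101075/143086)/(-50756) = (163768*(-1/218847) - 101075*1/143086)*(-1/50756) = (-163768/218847 - 101075/143086)*(-1/50756) = -45552868573/31313941842*(-1/50756) = 45552868573/1589370432132552 ≈ 2.8661e-5)
(47391 + L)/(-106888 + 479269) = (47391 + 45552868573/1589370432132552)/(-106888 + 479269) = (75321854194746640405/1589370432132552)/372381 = (75321854194746640405/1589370432132552)*(1/372381) = 75321854194746640405/591851350887951846312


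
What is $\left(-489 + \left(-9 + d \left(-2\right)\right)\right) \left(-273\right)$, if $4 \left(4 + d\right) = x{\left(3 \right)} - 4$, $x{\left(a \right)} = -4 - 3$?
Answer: $\frac{264537}{2} \approx 1.3227 \cdot 10^{5}$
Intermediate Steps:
$x{\left(a \right)} = -7$
$d = - \frac{27}{4}$ ($d = -4 + \frac{-7 - 4}{4} = -4 + \frac{1}{4} \left(-11\right) = -4 - \frac{11}{4} = - \frac{27}{4} \approx -6.75$)
$\left(-489 + \left(-9 + d \left(-2\right)\right)\right) \left(-273\right) = \left(-489 - - \frac{9}{2}\right) \left(-273\right) = \left(-489 + \left(-9 + \frac{27}{2}\right)\right) \left(-273\right) = \left(-489 + \frac{9}{2}\right) \left(-273\right) = \left(- \frac{969}{2}\right) \left(-273\right) = \frac{264537}{2}$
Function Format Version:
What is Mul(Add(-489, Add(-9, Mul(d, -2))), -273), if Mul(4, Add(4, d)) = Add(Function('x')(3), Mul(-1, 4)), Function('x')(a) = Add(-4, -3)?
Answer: Rational(264537, 2) ≈ 1.3227e+5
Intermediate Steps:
Function('x')(a) = -7
d = Rational(-27, 4) (d = Add(-4, Mul(Rational(1, 4), Add(-7, Mul(-1, 4)))) = Add(-4, Mul(Rational(1, 4), Add(-7, -4))) = Add(-4, Mul(Rational(1, 4), -11)) = Add(-4, Rational(-11, 4)) = Rational(-27, 4) ≈ -6.7500)
Mul(Add(-489, Add(-9, Mul(d, -2))), -273) = Mul(Add(-489, Add(-9, Mul(Rational(-27, 4), -2))), -273) = Mul(Add(-489, Add(-9, Rational(27, 2))), -273) = Mul(Add(-489, Rational(9, 2)), -273) = Mul(Rational(-969, 2), -273) = Rational(264537, 2)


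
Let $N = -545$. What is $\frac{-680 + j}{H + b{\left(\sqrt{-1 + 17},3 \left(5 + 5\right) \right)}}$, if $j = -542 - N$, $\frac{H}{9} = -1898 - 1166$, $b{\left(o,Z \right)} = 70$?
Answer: $\frac{677}{27506} \approx 0.024613$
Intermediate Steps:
$H = -27576$ ($H = 9 \left(-1898 - 1166\right) = 9 \left(-3064\right) = -27576$)
$j = 3$ ($j = -542 - -545 = -542 + 545 = 3$)
$\frac{-680 + j}{H + b{\left(\sqrt{-1 + 17},3 \left(5 + 5\right) \right)}} = \frac{-680 + 3}{-27576 + 70} = - \frac{677}{-27506} = \left(-677\right) \left(- \frac{1}{27506}\right) = \frac{677}{27506}$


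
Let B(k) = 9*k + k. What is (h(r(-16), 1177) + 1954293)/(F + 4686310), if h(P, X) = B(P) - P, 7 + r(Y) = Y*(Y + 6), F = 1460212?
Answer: 977835/3073261 ≈ 0.31817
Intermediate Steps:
r(Y) = -7 + Y*(6 + Y) (r(Y) = -7 + Y*(Y + 6) = -7 + Y*(6 + Y))
B(k) = 10*k
h(P, X) = 9*P (h(P, X) = 10*P - P = 9*P)
(h(r(-16), 1177) + 1954293)/(F + 4686310) = (9*(-7 + (-16)**2 + 6*(-16)) + 1954293)/(1460212 + 4686310) = (9*(-7 + 256 - 96) + 1954293)/6146522 = (9*153 + 1954293)*(1/6146522) = (1377 + 1954293)*(1/6146522) = 1955670*(1/6146522) = 977835/3073261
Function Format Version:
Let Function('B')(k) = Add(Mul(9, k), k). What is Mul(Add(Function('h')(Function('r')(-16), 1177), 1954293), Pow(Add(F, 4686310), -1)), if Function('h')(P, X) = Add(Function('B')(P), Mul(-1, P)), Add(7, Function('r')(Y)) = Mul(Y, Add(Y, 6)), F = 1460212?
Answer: Rational(977835, 3073261) ≈ 0.31817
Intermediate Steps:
Function('r')(Y) = Add(-7, Mul(Y, Add(6, Y))) (Function('r')(Y) = Add(-7, Mul(Y, Add(Y, 6))) = Add(-7, Mul(Y, Add(6, Y))))
Function('B')(k) = Mul(10, k)
Function('h')(P, X) = Mul(9, P) (Function('h')(P, X) = Add(Mul(10, P), Mul(-1, P)) = Mul(9, P))
Mul(Add(Function('h')(Function('r')(-16), 1177), 1954293), Pow(Add(F, 4686310), -1)) = Mul(Add(Mul(9, Add(-7, Pow(-16, 2), Mul(6, -16))), 1954293), Pow(Add(1460212, 4686310), -1)) = Mul(Add(Mul(9, Add(-7, 256, -96)), 1954293), Pow(6146522, -1)) = Mul(Add(Mul(9, 153), 1954293), Rational(1, 6146522)) = Mul(Add(1377, 1954293), Rational(1, 6146522)) = Mul(1955670, Rational(1, 6146522)) = Rational(977835, 3073261)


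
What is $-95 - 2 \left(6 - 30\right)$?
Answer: $-47$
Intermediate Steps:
$-95 - 2 \left(6 - 30\right) = -95 - -48 = -95 + 48 = -47$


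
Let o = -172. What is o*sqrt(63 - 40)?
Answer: -172*sqrt(23) ≈ -824.88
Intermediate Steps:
o*sqrt(63 - 40) = -172*sqrt(63 - 40) = -172*sqrt(23)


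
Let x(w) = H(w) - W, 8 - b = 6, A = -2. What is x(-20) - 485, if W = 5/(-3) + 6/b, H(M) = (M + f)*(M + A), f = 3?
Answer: -337/3 ≈ -112.33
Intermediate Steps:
b = 2 (b = 8 - 1*6 = 8 - 6 = 2)
H(M) = (-2 + M)*(3 + M) (H(M) = (M + 3)*(M - 2) = (3 + M)*(-2 + M) = (-2 + M)*(3 + M))
W = 4/3 (W = 5/(-3) + 6/2 = 5*(-1/3) + 6*(1/2) = -5/3 + 3 = 4/3 ≈ 1.3333)
x(w) = -22/3 + w + w**2 (x(w) = (-6 + w + w**2) - 1*4/3 = (-6 + w + w**2) - 4/3 = -22/3 + w + w**2)
x(-20) - 485 = (-22/3 - 20 + (-20)**2) - 485 = (-22/3 - 20 + 400) - 485 = 1118/3 - 485 = -337/3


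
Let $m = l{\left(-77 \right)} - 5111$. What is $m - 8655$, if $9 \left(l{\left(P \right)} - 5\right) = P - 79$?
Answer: $- \frac{41335}{3} \approx -13778.0$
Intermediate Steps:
$l{\left(P \right)} = - \frac{34}{9} + \frac{P}{9}$ ($l{\left(P \right)} = 5 + \frac{P - 79}{9} = 5 + \frac{-79 + P}{9} = 5 + \left(- \frac{79}{9} + \frac{P}{9}\right) = - \frac{34}{9} + \frac{P}{9}$)
$m = - \frac{15370}{3}$ ($m = \left(- \frac{34}{9} + \frac{1}{9} \left(-77\right)\right) - 5111 = \left(- \frac{34}{9} - \frac{77}{9}\right) - 5111 = - \frac{37}{3} - 5111 = - \frac{15370}{3} \approx -5123.3$)
$m - 8655 = - \frac{15370}{3} - 8655 = - \frac{41335}{3}$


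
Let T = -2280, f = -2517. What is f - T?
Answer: -237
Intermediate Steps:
f - T = -2517 - 1*(-2280) = -2517 + 2280 = -237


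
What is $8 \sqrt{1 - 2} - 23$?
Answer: $-23 + 8 i \approx -23.0 + 8.0 i$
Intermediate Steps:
$8 \sqrt{1 - 2} - 23 = 8 \sqrt{-1} - 23 = 8 i - 23 = -23 + 8 i$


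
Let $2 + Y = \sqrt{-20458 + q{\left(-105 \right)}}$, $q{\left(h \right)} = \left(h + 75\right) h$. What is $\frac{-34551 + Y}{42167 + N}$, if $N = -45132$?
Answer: $\frac{34553}{2965} - \frac{2 i \sqrt{4327}}{2965} \approx 11.654 - 0.044371 i$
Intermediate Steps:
$q{\left(h \right)} = h \left(75 + h\right)$ ($q{\left(h \right)} = \left(75 + h\right) h = h \left(75 + h\right)$)
$Y = -2 + 2 i \sqrt{4327}$ ($Y = -2 + \sqrt{-20458 - 105 \left(75 - 105\right)} = -2 + \sqrt{-20458 - -3150} = -2 + \sqrt{-20458 + 3150} = -2 + \sqrt{-17308} = -2 + 2 i \sqrt{4327} \approx -2.0 + 131.56 i$)
$\frac{-34551 + Y}{42167 + N} = \frac{-34551 - \left(2 - 2 i \sqrt{4327}\right)}{42167 - 45132} = \frac{-34553 + 2 i \sqrt{4327}}{-2965} = \left(-34553 + 2 i \sqrt{4327}\right) \left(- \frac{1}{2965}\right) = \frac{34553}{2965} - \frac{2 i \sqrt{4327}}{2965}$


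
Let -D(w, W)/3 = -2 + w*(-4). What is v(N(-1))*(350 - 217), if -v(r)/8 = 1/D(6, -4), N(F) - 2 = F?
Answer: -532/39 ≈ -13.641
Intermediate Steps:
N(F) = 2 + F
D(w, W) = 6 + 12*w (D(w, W) = -3*(-2 + w*(-4)) = -3*(-2 - 4*w) = 6 + 12*w)
v(r) = -4/39 (v(r) = -8/(6 + 12*6) = -8/(6 + 72) = -8/78 = -8*1/78 = -4/39)
v(N(-1))*(350 - 217) = -4*(350 - 217)/39 = -4/39*133 = -532/39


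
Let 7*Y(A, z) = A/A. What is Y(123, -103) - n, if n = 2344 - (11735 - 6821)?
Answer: 17991/7 ≈ 2570.1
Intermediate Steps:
Y(A, z) = ⅐ (Y(A, z) = (A/A)/7 = (⅐)*1 = ⅐)
n = -2570 (n = 2344 - 1*4914 = 2344 - 4914 = -2570)
Y(123, -103) - n = ⅐ - 1*(-2570) = ⅐ + 2570 = 17991/7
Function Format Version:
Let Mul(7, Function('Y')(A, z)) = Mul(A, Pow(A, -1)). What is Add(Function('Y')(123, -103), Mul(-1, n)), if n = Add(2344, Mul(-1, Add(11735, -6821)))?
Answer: Rational(17991, 7) ≈ 2570.1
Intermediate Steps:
Function('Y')(A, z) = Rational(1, 7) (Function('Y')(A, z) = Mul(Rational(1, 7), Mul(A, Pow(A, -1))) = Mul(Rational(1, 7), 1) = Rational(1, 7))
n = -2570 (n = Add(2344, Mul(-1, 4914)) = Add(2344, -4914) = -2570)
Add(Function('Y')(123, -103), Mul(-1, n)) = Add(Rational(1, 7), Mul(-1, -2570)) = Add(Rational(1, 7), 2570) = Rational(17991, 7)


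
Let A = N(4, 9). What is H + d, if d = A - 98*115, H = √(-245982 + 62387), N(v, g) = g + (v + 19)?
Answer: -11238 + I*√183595 ≈ -11238.0 + 428.48*I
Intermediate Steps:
N(v, g) = 19 + g + v (N(v, g) = g + (19 + v) = 19 + g + v)
A = 32 (A = 19 + 9 + 4 = 32)
H = I*√183595 (H = √(-183595) = I*√183595 ≈ 428.48*I)
d = -11238 (d = 32 - 98*115 = 32 - 11270 = -11238)
H + d = I*√183595 - 11238 = -11238 + I*√183595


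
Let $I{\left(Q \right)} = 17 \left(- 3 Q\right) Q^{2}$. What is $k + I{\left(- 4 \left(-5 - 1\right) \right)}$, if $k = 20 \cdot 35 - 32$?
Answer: $-704356$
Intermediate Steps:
$I{\left(Q \right)} = - 51 Q^{3}$ ($I{\left(Q \right)} = - 51 Q Q^{2} = - 51 Q^{3}$)
$k = 668$ ($k = 700 - 32 = 668$)
$k + I{\left(- 4 \left(-5 - 1\right) \right)} = 668 - 51 \left(- 4 \left(-5 - 1\right)\right)^{3} = 668 - 51 \left(\left(-4\right) \left(-6\right)\right)^{3} = 668 - 51 \cdot 24^{3} = 668 - 705024 = -704356$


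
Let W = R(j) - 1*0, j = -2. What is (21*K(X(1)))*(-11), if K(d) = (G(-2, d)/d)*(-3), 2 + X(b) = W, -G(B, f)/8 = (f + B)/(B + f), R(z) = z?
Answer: 1386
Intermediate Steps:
G(B, f) = -8 (G(B, f) = -8*(f + B)/(B + f) = -8*(B + f)/(B + f) = -8*1 = -8)
W = -2 (W = -2 - 1*0 = -2 + 0 = -2)
X(b) = -4 (X(b) = -2 - 2 = -4)
K(d) = 24/d (K(d) = -8/d*(-3) = 24/d)
(21*K(X(1)))*(-11) = (21*(24/(-4)))*(-11) = (21*(24*(-¼)))*(-11) = (21*(-6))*(-11) = -126*(-11) = 1386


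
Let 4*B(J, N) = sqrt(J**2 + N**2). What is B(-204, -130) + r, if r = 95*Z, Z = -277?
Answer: -26315 + sqrt(14629)/2 ≈ -26255.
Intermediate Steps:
B(J, N) = sqrt(J**2 + N**2)/4
r = -26315 (r = 95*(-277) = -26315)
B(-204, -130) + r = sqrt((-204)**2 + (-130)**2)/4 - 26315 = sqrt(41616 + 16900)/4 - 26315 = sqrt(58516)/4 - 26315 = (2*sqrt(14629))/4 - 26315 = sqrt(14629)/2 - 26315 = -26315 + sqrt(14629)/2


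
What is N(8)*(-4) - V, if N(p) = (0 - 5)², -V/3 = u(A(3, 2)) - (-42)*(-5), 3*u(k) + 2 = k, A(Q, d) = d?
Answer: -730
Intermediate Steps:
u(k) = -⅔ + k/3
V = 630 (V = -3*((-⅔ + (⅓)*2) - (-42)*(-5)) = -3*((-⅔ + ⅔) - 6*35) = -3*(0 - 210) = -3*(-210) = 630)
N(p) = 25 (N(p) = (-5)² = 25)
N(8)*(-4) - V = 25*(-4) - 1*630 = -100 - 630 = -730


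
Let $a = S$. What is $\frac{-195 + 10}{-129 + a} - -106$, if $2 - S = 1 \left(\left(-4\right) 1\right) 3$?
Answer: $\frac{2475}{23} \approx 107.61$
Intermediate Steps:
$S = 14$ ($S = 2 - 1 \left(\left(-4\right) 1\right) 3 = 2 - 1 \left(-4\right) 3 = 2 - \left(-4\right) 3 = 2 - -12 = 2 + 12 = 14$)
$a = 14$
$\frac{-195 + 10}{-129 + a} - -106 = \frac{-195 + 10}{-129 + 14} - -106 = - \frac{185}{-115} + 106 = \left(-185\right) \left(- \frac{1}{115}\right) + 106 = \frac{37}{23} + 106 = \frac{2475}{23}$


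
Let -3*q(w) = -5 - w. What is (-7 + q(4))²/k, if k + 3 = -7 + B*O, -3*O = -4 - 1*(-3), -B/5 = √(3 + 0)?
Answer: -96/55 + 16*√3/55 ≈ -1.2416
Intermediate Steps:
B = -5*√3 (B = -5*√(3 + 0) = -5*√3 ≈ -8.6602)
O = ⅓ (O = -(-4 - 1*(-3))/3 = -(-4 + 3)/3 = -⅓*(-1) = ⅓ ≈ 0.33333)
q(w) = 5/3 + w/3 (q(w) = -(-5 - w)/3 = 5/3 + w/3)
k = -10 - 5*√3/3 (k = -3 + (-7 - 5*√3*(⅓)) = -3 + (-7 - 5*√3/3) = -10 - 5*√3/3 ≈ -12.887)
(-7 + q(4))²/k = (-7 + (5/3 + (⅓)*4))²/(-10 - 5*√3/3) = (-7 + (5/3 + 4/3))²/(-10 - 5*√3/3) = (-7 + 3)²/(-10 - 5*√3/3) = (-4)²/(-10 - 5*√3/3) = 16/(-10 - 5*√3/3)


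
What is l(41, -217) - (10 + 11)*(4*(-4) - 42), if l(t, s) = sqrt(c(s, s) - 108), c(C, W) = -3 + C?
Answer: 1218 + 2*I*sqrt(82) ≈ 1218.0 + 18.111*I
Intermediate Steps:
l(t, s) = sqrt(-111 + s) (l(t, s) = sqrt((-3 + s) - 108) = sqrt(-111 + s))
l(41, -217) - (10 + 11)*(4*(-4) - 42) = sqrt(-111 - 217) - (10 + 11)*(4*(-4) - 42) = sqrt(-328) - 21*(-16 - 42) = 2*I*sqrt(82) - 21*(-58) = 2*I*sqrt(82) - 1*(-1218) = 2*I*sqrt(82) + 1218 = 1218 + 2*I*sqrt(82)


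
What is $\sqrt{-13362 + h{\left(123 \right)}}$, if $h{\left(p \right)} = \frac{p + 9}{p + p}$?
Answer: $\frac{14 i \sqrt{114595}}{41} \approx 115.59 i$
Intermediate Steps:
$h{\left(p \right)} = \frac{9 + p}{2 p}$
$\sqrt{-13362 + h{\left(123 \right)}} = \sqrt{-13362 + \frac{9 + 123}{2 \cdot 123}} = \sqrt{-13362 + \frac{1}{2} \cdot \frac{1}{123} \cdot 132} = \sqrt{-13362 + \frac{22}{41}} = \sqrt{- \frac{547820}{41}} = \frac{14 i \sqrt{114595}}{41}$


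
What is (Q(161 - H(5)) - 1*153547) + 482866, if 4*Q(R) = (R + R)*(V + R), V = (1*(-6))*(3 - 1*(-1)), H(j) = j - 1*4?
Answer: 340199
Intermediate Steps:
H(j) = -4 + j (H(j) = j - 4 = -4 + j)
V = -24 (V = -6*(3 + 1) = -6*4 = -24)
Q(R) = R*(-24 + R)/2 (Q(R) = ((R + R)*(-24 + R))/4 = ((2*R)*(-24 + R))/4 = (2*R*(-24 + R))/4 = R*(-24 + R)/2)
(Q(161 - H(5)) - 1*153547) + 482866 = ((161 - (-4 + 5))*(-24 + (161 - (-4 + 5)))/2 - 1*153547) + 482866 = ((161 - 1*1)*(-24 + (161 - 1*1))/2 - 153547) + 482866 = ((161 - 1)*(-24 + (161 - 1))/2 - 153547) + 482866 = ((½)*160*(-24 + 160) - 153547) + 482866 = ((½)*160*136 - 153547) + 482866 = (10880 - 153547) + 482866 = -142667 + 482866 = 340199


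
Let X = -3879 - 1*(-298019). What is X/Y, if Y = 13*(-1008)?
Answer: -10505/468 ≈ -22.447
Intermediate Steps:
Y = -13104
X = 294140 (X = -3879 + 298019 = 294140)
X/Y = 294140/(-13104) = 294140*(-1/13104) = -10505/468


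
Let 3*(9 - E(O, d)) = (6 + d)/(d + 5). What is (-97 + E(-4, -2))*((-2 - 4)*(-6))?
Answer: -3184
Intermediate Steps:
E(O, d) = 9 - (6 + d)/(3*(5 + d)) (E(O, d) = 9 - (6 + d)/(3*(d + 5)) = 9 - (6 + d)/(3*(5 + d)))
(-97 + E(-4, -2))*((-2 - 4)*(-6)) = (-97 + (129 + 26*(-2))/(3*(5 - 2)))*((-2 - 4)*(-6)) = (-97 + (⅓)*(129 - 52)/3)*(-6*(-6)) = (-97 + (⅓)*(⅓)*77)*36 = (-97 + 77/9)*36 = -796/9*36 = -3184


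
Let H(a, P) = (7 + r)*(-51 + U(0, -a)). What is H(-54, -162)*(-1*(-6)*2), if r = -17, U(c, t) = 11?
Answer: 4800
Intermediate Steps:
H(a, P) = 400 (H(a, P) = (7 - 17)*(-51 + 11) = -10*(-40) = 400)
H(-54, -162)*(-1*(-6)*2) = 400*(-1*(-6)*2) = 400*(6*2) = 400*12 = 4800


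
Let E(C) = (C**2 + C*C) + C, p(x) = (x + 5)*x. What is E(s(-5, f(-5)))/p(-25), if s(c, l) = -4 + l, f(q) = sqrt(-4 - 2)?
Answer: 4/125 - 3*I*sqrt(6)/100 ≈ 0.032 - 0.073485*I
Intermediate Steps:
f(q) = I*sqrt(6) (f(q) = sqrt(-6) = I*sqrt(6))
p(x) = x*(5 + x) (p(x) = (5 + x)*x = x*(5 + x))
E(C) = C + 2*C**2 (E(C) = (C**2 + C**2) + C = 2*C**2 + C = C + 2*C**2)
E(s(-5, f(-5)))/p(-25) = ((-4 + I*sqrt(6))*(1 + 2*(-4 + I*sqrt(6))))/((-25*(5 - 25))) = ((-4 + I*sqrt(6))*(1 + (-8 + 2*I*sqrt(6))))/((-25*(-20))) = ((-4 + I*sqrt(6))*(-7 + 2*I*sqrt(6)))/500 = ((-7 + 2*I*sqrt(6))*(-4 + I*sqrt(6)))*(1/500) = (-7 + 2*I*sqrt(6))*(-4 + I*sqrt(6))/500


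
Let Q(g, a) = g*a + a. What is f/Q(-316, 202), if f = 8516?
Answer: -4258/31815 ≈ -0.13384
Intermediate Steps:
Q(g, a) = a + a*g (Q(g, a) = a*g + a = a + a*g)
f/Q(-316, 202) = 8516/((202*(1 - 316))) = 8516/((202*(-315))) = 8516/(-63630) = 8516*(-1/63630) = -4258/31815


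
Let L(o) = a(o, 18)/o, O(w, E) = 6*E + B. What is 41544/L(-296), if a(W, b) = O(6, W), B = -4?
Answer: 3074256/445 ≈ 6908.4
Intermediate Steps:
O(w, E) = -4 + 6*E (O(w, E) = 6*E - 4 = -4 + 6*E)
a(W, b) = -4 + 6*W
L(o) = (-4 + 6*o)/o
41544/L(-296) = 41544/(6 - 4/(-296)) = 41544/(6 - 4*(-1/296)) = 41544/(6 + 1/74) = 41544/(445/74) = 41544*(74/445) = 3074256/445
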